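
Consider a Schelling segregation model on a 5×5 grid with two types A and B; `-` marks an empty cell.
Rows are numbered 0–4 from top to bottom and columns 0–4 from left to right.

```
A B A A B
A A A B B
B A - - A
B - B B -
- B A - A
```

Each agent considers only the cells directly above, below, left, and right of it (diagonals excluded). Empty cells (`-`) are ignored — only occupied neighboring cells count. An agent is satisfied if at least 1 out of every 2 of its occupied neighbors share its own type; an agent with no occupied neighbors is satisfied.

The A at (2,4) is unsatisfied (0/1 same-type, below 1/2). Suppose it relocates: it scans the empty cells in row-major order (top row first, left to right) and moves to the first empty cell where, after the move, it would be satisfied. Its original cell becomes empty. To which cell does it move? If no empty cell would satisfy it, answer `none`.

Vacating (2,4). Empty cells in order:
  (2,2): 2/3 same-type → satisfied — stop here.

(2,2)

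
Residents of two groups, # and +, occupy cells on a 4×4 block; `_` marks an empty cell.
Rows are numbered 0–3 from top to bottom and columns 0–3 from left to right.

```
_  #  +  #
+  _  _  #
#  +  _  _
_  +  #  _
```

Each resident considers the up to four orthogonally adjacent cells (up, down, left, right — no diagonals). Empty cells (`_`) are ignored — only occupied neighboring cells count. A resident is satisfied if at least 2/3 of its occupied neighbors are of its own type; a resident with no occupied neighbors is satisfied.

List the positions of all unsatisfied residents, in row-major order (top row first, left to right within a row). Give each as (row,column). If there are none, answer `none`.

(0,1)# 0/1 not
(0,2)+ 0/2 not
(0,3)# 1/2 not
(1,0)+ 0/1 not
(1,3)# 1/1 satisfied
(2,0)# 0/2 not
(2,1)+ 1/2 not
(3,1)+ 1/2 not
(3,2)# 0/1 not

(0,1), (0,2), (0,3), (1,0), (2,0), (2,1), (3,1), (3,2)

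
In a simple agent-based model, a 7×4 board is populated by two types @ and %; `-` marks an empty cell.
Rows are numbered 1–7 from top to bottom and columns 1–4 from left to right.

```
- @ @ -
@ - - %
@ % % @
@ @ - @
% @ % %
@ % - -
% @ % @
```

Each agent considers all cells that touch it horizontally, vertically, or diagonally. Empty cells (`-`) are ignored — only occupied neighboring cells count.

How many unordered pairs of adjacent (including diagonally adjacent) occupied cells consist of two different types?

24

Scan each occupied cell's neighbors to the right and below (and the two forward diagonals) so each pair is counted once.
From row 1: 1 unlike of 3 pairs (running 1/3).
From row 2: 2 unlike of 4 pairs (running 3/7).
From row 3: 6 unlike of 10 pairs (running 9/17).
From row 4: 5 unlike of 8 pairs (running 14/25).
From row 5: 4 unlike of 8 pairs (running 18/33).
From row 6: 3 unlike of 6 pairs (running 21/39).
From row 7: 3 unlike of 3 pairs (running 24/42).
Total adjacent occupied pairs: 42; unlike-type pairs: 24.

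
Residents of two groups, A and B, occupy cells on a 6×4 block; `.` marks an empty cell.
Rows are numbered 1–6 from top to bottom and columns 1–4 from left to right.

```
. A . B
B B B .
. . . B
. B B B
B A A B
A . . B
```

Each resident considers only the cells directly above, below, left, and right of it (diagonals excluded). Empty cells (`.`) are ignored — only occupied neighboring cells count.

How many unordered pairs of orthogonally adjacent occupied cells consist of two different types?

Scan each occupied cell's neighbors to the right and below so each pair is counted once.
Row 1: A(1,2)–B(2,2)≠  → 1/1 unlike.
Row 2: B(2,1)–B(2,2)= B(2,2)–B(2,3)=  → 0/2 unlike.
Row 3: B(3,4)–B(4,4)=  → 0/1 unlike.
Row 4: B(4,2)–B(4,3)= B(4,2)–A(5,2)≠ B(4,3)–B(4,4)= B(4,3)–A(5,3)≠ B(4,4)–B(5,4)=  → 2/5 unlike.
Row 5: B(5,1)–A(5,2)≠ B(5,1)–A(6,1)≠ A(5,2)–A(5,3)= A(5,3)–B(5,4)≠ B(5,4)–B(6,4)=  → 3/5 unlike.
Total adjacent occupied pairs: 14; unlike-type pairs: 6.

6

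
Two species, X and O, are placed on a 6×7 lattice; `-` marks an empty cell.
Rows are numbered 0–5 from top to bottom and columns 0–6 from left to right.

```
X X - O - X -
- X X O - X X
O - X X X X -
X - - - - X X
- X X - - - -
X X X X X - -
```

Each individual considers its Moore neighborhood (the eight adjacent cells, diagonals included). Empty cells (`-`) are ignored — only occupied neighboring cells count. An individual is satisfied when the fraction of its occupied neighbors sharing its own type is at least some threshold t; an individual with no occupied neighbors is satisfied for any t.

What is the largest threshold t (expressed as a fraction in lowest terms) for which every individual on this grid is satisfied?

0/1

(0,0)X 2/2
(0,1)X 3/3
(0,3)O 1/2
(0,5)X 2/2
(1,1)X 4/5
(1,2)X 4/6
(1,3)O 1/5
(1,5)X 4/4
(1,6)X 3/3
(2,0)O 0/2
(2,2)X 3/4
(2,3)X 3/4
(2,4)X 4/5
(2,5)X 5/5
(3,0)X 1/2
(3,5)X 3/3
(3,6)X 2/2
(4,1)X 5/5
(4,2)X 4/4
(5,0)X 2/2
(5,1)X 4/4
(5,2)X 4/4
(5,3)X 3/3
(5,4)X 1/1
The smallest same-type fraction is 0/2 at (2,0), which reduces to 0/1. Any threshold above that leaves this individual unsatisfied.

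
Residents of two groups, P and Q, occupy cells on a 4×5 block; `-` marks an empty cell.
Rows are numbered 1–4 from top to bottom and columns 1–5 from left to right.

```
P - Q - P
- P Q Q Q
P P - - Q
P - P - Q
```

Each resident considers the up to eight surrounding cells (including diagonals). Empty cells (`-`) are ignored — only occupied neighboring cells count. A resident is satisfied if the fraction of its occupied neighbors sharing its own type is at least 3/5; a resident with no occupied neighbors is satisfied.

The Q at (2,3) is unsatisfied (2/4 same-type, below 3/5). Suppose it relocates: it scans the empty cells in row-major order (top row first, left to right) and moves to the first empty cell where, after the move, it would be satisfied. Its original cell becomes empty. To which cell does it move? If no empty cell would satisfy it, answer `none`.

Vacating (2,3). Empty cells in order:
  (1,2): 1/3 same-type → still unsatisfied.
  (1,4): 3/4 same-type → satisfied — stop here.

(1,4)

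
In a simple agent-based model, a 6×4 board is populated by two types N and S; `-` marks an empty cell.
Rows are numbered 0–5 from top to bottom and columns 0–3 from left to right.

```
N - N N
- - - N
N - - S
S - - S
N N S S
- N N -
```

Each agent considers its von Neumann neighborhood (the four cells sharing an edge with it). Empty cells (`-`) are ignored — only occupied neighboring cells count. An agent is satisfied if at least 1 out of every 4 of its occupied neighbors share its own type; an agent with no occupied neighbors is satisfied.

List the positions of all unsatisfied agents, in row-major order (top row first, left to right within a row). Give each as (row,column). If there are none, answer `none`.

(0,0)N 0/0 ok
(0,2)N 1/1 ok
(0,3)N 2/2 ok
(1,3)N 1/2 ok
(2,0)N 0/1 unhappy
(2,3)S 1/2 ok
(3,0)S 0/2 unhappy
(3,3)S 2/2 ok
(4,0)N 1/2 ok
(4,1)N 2/3 ok
(4,2)S 1/3 ok
(4,3)S 2/2 ok
(5,1)N 2/2 ok
(5,2)N 1/2 ok

(2,0), (3,0)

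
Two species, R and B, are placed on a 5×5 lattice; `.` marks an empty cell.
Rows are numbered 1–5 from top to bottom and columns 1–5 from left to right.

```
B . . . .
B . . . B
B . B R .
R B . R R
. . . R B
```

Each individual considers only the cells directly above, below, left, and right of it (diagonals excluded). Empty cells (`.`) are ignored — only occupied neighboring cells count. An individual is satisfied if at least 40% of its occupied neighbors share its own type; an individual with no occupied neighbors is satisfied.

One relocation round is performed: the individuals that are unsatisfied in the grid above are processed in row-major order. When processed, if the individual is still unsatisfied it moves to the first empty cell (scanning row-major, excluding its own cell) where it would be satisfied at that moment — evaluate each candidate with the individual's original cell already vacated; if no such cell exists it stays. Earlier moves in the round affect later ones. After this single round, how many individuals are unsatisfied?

Initially unsatisfied (in order): (3,3), (4,1), (4,2), (5,5).
  (3,3) → (1,2).
  (4,1) → (1,4).
  (4,2): now satisfied by earlier moves; stays.
  (5,5) → (1,3).
Resulting grid:
B B B R .
B . . . B
B . . R .
. B . R R
. . . R .
Unsatisfied now: (1,4).

1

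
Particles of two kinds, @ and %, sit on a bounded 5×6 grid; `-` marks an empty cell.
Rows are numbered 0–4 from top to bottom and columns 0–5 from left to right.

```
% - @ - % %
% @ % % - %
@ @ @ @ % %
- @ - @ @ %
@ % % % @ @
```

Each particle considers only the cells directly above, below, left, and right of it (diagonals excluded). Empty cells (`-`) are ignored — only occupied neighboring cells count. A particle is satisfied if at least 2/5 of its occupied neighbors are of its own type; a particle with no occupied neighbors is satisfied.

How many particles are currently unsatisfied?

9

(0,0)% 1/1 ok
(0,2)@ 0/1 unhappy
(0,4)% 1/1 ok
(0,5)% 2/2 ok
(1,0)% 1/3 unhappy
(1,1)@ 1/3 unhappy
(1,2)% 1/4 unhappy
(1,3)% 1/2 ok
(1,5)% 2/2 ok
(2,0)@ 1/2 ok
(2,1)@ 4/4 ok
(2,2)@ 2/3 ok
(2,3)@ 2/4 ok
(2,4)% 1/3 unhappy
(2,5)% 3/3 ok
(3,1)@ 1/2 ok
(3,3)@ 2/3 ok
(3,4)@ 2/4 ok
(3,5)% 1/3 unhappy
(4,0)@ 0/1 unhappy
(4,1)% 1/3 unhappy
(4,2)% 2/2 ok
(4,3)% 1/3 unhappy
(4,4)@ 2/3 ok
(4,5)@ 1/2 ok
Unsatisfied: (0,2), (1,0), (1,1), (1,2), (2,4), (3,5), (4,0), (4,1), (4,3) — 9 in total.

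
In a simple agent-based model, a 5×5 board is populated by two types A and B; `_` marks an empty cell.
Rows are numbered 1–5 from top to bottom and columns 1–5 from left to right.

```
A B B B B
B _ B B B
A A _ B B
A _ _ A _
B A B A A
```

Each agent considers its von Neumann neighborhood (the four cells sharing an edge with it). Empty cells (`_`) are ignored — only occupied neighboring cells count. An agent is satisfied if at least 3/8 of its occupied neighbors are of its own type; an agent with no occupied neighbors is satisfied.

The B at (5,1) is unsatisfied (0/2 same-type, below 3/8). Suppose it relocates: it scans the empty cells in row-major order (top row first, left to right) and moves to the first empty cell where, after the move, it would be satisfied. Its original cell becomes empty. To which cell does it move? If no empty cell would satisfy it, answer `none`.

Vacating (5,1). Empty cells in order:
  (2,2): 3/4 same-type → satisfied — stop here.

(2,2)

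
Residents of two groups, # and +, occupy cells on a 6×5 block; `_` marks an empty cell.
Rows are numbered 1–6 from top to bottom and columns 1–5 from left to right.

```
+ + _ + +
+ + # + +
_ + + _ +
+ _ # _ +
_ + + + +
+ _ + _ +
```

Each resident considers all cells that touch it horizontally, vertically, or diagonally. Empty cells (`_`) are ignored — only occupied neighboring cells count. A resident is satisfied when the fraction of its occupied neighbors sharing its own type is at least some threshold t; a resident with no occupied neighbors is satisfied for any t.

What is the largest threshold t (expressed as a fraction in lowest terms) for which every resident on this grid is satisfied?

Row 1: (1,1)+ 3/3 · (1,2)+ 3/4 · (1,4)+ 3/4 · (1,5)+ 3/3
Row 2: (2,1)+ 4/4 · (2,2)+ 5/6 · (2,3)# 0/6 · (2,4)+ 5/6 · (2,5)+ 4/4
Row 3: (3,2)+ 4/6 · (3,3)+ 3/5 · (3,5)+ 3/3
Row 4: (4,1)+ 2/2 · (4,3)# 0/5 · (4,5)+ 3/3
Row 5: (5,2)+ 4/5 · (5,3)+ 3/4 · (5,4)+ 5/6 · (5,5)+ 3/3
Row 6: (6,1)+ 1/1 · (6,3)+ 3/3 · (6,5)+ 2/2
The smallest same-type fraction is 0/6 at (2,3), which reduces to 0/1. Any threshold above that leaves this resident unsatisfied.

0/1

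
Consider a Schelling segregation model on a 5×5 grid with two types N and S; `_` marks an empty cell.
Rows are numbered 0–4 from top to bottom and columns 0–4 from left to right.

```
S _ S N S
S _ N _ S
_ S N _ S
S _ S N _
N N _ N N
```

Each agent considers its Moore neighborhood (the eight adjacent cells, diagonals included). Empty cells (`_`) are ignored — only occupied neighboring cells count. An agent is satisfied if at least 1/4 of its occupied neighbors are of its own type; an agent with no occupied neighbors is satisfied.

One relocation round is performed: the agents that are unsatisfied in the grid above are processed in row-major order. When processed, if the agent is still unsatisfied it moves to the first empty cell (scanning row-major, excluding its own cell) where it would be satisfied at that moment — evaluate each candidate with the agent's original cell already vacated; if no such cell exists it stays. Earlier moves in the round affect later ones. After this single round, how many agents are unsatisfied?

0

Initially unsatisfied (in order): (0,2), (3,2).
  (0,2) → (0,1).
  (3,2) → (0,2).
Resulting grid:
S S S N S
S _ N _ S
_ S N _ S
S _ _ N _
N N _ N N
All satisfied now.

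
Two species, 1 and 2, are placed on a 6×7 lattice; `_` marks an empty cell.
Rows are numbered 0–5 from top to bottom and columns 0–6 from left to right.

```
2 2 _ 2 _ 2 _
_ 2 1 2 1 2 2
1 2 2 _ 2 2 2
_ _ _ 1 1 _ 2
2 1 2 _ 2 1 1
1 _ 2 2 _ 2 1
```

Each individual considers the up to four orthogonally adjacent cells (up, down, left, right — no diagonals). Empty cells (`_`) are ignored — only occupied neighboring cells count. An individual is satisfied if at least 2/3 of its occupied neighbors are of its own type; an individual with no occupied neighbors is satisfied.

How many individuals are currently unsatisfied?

(0,0)2 1/1 ✓
(0,1)2 2/2 ✓
(0,3)2 1/1 ✓
(0,5)2 1/1 ✓
(1,1)2 2/3 ✓
(1,2)1 0/3 ✗
(1,3)2 1/3 ✗
(1,4)1 0/3 ✗
(1,5)2 3/4 ✓
(1,6)2 2/2 ✓
(2,0)1 0/1 ✗
(2,1)2 2/3 ✓
(2,2)2 1/2 ✗
(2,4)2 1/3 ✗
(2,5)2 3/3 ✓
(2,6)2 3/3 ✓
(3,3)1 1/1 ✓
(3,4)1 1/3 ✗
(3,6)2 1/2 ✗
(4,0)2 0/2 ✗
(4,1)1 0/2 ✗
(4,2)2 1/2 ✗
(4,4)2 0/2 ✗
(4,5)1 1/3 ✗
(4,6)1 2/3 ✓
(5,0)1 0/1 ✗
(5,2)2 2/2 ✓
(5,3)2 1/1 ✓
(5,5)2 0/2 ✗
(5,6)1 1/2 ✗
Unsatisfied: (1,2), (1,3), (1,4), (2,0), (2,2), (2,4), (3,4), (3,6), (4,0), (4,1), (4,2), (4,4), (4,5), (5,0), (5,5), (5,6) — 16 in total.

16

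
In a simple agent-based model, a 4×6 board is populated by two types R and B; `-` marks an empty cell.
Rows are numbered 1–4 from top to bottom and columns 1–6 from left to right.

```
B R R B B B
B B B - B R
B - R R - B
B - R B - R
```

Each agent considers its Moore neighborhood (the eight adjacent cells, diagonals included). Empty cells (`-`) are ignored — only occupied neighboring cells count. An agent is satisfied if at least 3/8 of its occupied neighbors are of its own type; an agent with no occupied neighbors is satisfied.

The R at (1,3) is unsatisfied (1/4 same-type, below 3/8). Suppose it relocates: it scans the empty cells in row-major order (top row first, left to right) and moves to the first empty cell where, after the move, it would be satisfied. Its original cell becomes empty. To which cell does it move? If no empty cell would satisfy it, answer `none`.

Vacating (1,3). Empty cells in order:
  (2,4): 2/6 same-type → still unsatisfied.
  (3,2): 2/7 same-type → still unsatisfied.
  (3,5): 3/6 same-type → satisfied — stop here.

(3,5)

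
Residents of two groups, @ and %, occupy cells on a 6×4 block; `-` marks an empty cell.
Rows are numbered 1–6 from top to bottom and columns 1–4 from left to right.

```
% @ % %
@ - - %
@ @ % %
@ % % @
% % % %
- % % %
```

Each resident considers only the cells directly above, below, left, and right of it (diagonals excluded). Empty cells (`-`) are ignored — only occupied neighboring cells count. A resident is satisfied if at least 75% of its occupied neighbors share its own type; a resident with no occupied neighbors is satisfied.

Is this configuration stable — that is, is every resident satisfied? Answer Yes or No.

No

(1,1)% 0/2 unhappy
(1,2)@ 0/2 unhappy
(1,3)% 1/2 unhappy
(1,4)% 2/2 ok
(2,1)@ 1/2 unhappy
(2,4)% 2/2 ok
(3,1)@ 3/3 ok
(3,2)@ 1/3 unhappy
(3,3)% 2/3 unhappy
(3,4)% 2/3 unhappy
(4,1)@ 1/3 unhappy
(4,2)% 2/4 unhappy
(4,3)% 3/4 ok
(4,4)@ 0/3 unhappy
(5,1)% 1/2 unhappy
(5,2)% 4/4 ok
(5,3)% 4/4 ok
(5,4)% 2/3 unhappy
(6,2)% 2/2 ok
(6,3)% 3/3 ok
(6,4)% 2/2 ok
For instance (1,1) has only 0/2 same-type neighbors, below 3/4.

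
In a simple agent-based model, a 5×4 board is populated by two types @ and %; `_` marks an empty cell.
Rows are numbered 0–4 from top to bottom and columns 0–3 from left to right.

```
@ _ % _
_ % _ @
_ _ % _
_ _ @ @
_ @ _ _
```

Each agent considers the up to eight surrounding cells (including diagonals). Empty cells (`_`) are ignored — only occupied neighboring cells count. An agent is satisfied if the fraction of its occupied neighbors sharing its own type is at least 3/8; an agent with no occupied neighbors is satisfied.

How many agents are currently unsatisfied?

3

(0,0)@ 0/1 not
(0,2)% 1/2 satisfied
(1,1)% 2/3 satisfied
(1,3)@ 0/2 not
(2,2)% 1/4 not
(3,2)@ 2/3 satisfied
(3,3)@ 1/2 satisfied
(4,1)@ 1/1 satisfied
Unsatisfied: (0,0), (1,3), (2,2) — 3 in total.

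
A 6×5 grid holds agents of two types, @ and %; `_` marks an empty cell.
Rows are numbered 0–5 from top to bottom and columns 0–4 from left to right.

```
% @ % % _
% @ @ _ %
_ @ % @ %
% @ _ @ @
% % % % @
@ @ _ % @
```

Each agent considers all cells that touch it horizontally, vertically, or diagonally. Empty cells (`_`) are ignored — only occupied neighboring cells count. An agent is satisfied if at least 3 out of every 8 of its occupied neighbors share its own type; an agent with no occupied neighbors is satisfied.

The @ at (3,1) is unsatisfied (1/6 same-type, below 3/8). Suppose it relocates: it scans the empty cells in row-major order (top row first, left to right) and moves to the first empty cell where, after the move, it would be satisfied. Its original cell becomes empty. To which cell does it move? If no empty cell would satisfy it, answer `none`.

Vacating (3,1). Empty cells in order:
  (0,4): 0/2 same-type → still unsatisfied.
  (1,3): 2/7 same-type → still unsatisfied.
  (2,0): 2/4 same-type → satisfied — stop here.

(2,0)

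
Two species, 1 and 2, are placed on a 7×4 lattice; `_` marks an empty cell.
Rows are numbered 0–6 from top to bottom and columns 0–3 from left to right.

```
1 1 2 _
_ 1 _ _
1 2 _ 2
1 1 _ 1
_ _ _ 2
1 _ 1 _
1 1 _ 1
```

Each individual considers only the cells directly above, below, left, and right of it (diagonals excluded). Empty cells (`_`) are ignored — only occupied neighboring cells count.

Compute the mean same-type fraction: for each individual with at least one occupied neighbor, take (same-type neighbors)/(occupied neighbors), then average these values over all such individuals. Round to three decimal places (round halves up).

0.512

(0,0)1 1/1
(0,1)1 2/3
(0,2)2 0/1
(1,1)1 1/2
(2,0)1 1/2
(2,1)2 0/3
(2,3)2 0/1
(3,0)1 2/2
(3,1)1 1/2
(3,3)1 0/2
(4,3)2 0/1
(5,0)1 1/1
(5,2)1 — no occupied neighbors
(6,0)1 2/2
(6,1)1 1/1
(6,3)1 — no occupied neighbors
Sum over 14 individuals: 1/1 + 2/3 + 0/1 + 1/2 + 1/2 + 0/3 + 0/1 + 2/2 + 1/2 + 0/2 + 0/1 + 1/1 + 2/2 + 1/1 = 43/6; mean = 43/6 ÷ 14 = 43/84 = 0.511904… → 0.512.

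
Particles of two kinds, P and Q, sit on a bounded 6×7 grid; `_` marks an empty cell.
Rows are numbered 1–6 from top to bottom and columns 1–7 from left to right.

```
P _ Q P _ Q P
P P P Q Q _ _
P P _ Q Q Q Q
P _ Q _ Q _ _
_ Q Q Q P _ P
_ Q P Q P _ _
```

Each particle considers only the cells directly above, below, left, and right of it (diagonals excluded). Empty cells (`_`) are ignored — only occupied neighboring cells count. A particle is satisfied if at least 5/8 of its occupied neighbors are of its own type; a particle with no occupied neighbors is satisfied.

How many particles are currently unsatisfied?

(1,1)P 1/1 ok
(1,3)Q 0/2 unhappy
(1,4)P 0/2 unhappy
(1,6)Q 0/1 unhappy
(1,7)P 0/1 unhappy
(2,1)P 3/3 ok
(2,2)P 3/3 ok
(2,3)P 1/3 unhappy
(2,4)Q 2/4 unhappy
(2,5)Q 2/2 ok
(3,1)P 3/3 ok
(3,2)P 2/2 ok
(3,4)Q 2/2 ok
(3,5)Q 4/4 ok
(3,6)Q 2/2 ok
(3,7)Q 1/1 ok
(4,1)P 1/1 ok
(4,3)Q 1/1 ok
(4,5)Q 1/2 unhappy
(5,2)Q 2/2 ok
(5,3)Q 3/4 ok
(5,4)Q 2/3 ok
(5,5)P 1/3 unhappy
(5,7)P 0/0 ok
(6,2)Q 1/2 unhappy
(6,3)P 0/3 unhappy
(6,4)Q 1/3 unhappy
(6,5)P 1/2 unhappy
Unsatisfied: (1,3), (1,4), (1,6), (1,7), (2,3), (2,4), (4,5), (5,5), (6,2), (6,3), (6,4), (6,5) — 12 in total.

12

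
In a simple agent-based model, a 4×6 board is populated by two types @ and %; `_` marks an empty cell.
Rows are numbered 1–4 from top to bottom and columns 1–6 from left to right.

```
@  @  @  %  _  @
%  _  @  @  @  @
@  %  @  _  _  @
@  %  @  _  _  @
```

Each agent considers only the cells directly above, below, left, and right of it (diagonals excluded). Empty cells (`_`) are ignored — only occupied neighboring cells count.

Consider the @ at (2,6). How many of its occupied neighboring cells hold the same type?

Occupied neighbors of (2,6): (1,6)=@, (3,6)=@, (2,5)=@.
Same type (@): 3 of 3.

3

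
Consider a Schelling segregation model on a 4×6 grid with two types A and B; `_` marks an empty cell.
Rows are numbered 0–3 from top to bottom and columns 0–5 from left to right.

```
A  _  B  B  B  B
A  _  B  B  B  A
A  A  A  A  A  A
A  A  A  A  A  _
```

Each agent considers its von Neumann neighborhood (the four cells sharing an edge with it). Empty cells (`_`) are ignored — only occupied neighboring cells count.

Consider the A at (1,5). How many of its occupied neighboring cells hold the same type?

1

Occupied neighbors of (1,5): (0,5)=B, (2,5)=A, (1,4)=B.
Same type (A): 1 of 3.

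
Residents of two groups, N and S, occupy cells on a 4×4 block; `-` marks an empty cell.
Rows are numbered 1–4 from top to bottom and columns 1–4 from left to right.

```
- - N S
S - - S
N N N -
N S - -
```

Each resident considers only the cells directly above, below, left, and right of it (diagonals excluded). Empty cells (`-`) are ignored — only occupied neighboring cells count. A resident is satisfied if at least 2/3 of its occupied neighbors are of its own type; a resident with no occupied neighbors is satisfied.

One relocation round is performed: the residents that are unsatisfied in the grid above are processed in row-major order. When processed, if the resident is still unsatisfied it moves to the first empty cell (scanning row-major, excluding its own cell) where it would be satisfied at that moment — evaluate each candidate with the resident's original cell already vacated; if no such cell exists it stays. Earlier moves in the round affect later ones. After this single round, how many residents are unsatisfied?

Initially unsatisfied (in order): (1,3), (1,4), (2,1), (4,1), (4,2).
  (1,3) → (1,2).
  (1,4): now satisfied by earlier moves; stays.
  (2,1) → (4,4).
  (4,1) → (1,1).
  (4,2) → (3,4).
Resulting grid:
N N - S
- - - S
N N N S
- - - S
Unsatisfied now: (3,3).

1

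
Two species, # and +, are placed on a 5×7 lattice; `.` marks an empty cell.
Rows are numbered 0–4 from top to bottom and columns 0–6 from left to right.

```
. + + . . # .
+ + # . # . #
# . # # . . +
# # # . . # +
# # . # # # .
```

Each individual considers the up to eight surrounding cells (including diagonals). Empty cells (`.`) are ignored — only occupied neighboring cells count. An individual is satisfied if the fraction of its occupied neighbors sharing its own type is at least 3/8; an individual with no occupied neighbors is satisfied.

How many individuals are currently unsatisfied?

(0,1)+ 3/4 ok
(0,2)+ 2/3 ok
(0,5)# 2/2 ok
(1,0)+ 2/3 ok
(1,1)+ 3/6 ok
(1,2)# 2/5 ok
(1,4)# 2/2 ok
(1,6)# 1/2 ok
(2,0)# 2/4 ok
(2,2)# 4/5 ok
(2,3)# 4/4 ok
(2,6)+ 1/3 unhappy
(3,0)# 4/4 ok
(3,1)# 6/6 ok
(3,2)# 5/5 ok
(3,5)# 2/4 ok
(3,6)+ 1/3 unhappy
(4,0)# 3/3 ok
(4,1)# 4/4 ok
(4,3)# 2/2 ok
(4,4)# 3/3 ok
(4,5)# 2/3 ok
Unsatisfied: (2,6), (3,6) — 2 in total.

2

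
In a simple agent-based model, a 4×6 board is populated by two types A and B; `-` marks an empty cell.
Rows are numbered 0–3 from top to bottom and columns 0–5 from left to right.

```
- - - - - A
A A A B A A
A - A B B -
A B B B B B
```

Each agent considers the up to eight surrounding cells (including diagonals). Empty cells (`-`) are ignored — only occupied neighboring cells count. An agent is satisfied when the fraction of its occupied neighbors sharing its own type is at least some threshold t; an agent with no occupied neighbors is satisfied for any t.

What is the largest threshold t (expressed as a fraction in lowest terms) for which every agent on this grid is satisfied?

1/4

(0,5)A 2/2
(1,0)A 2/2
(1,1)A 4/4
(1,2)A 2/4
(1,3)B 2/5
(1,4)A 2/5
(1,5)A 2/3
(2,0)A 3/4
(2,2)A 2/7
(2,3)B 5/8
(2,4)B 5/7
(3,0)A 1/2
(3,1)B 1/4
(3,2)B 3/4
(3,3)B 4/5
(3,4)B 4/4
(3,5)B 2/2
The smallest same-type fraction is 1/4 at (3,1), which reduces to 1/4. Any threshold above that leaves this agent unsatisfied.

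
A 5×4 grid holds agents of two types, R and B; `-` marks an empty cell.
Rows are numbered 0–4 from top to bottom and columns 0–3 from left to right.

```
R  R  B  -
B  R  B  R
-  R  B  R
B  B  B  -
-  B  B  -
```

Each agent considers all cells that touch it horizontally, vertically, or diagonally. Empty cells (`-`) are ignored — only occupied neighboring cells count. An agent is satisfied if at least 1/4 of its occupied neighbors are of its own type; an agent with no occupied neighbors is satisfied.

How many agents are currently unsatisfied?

Row 0: (0,0)R 2/3 satisfied · (0,1)R 2/5 satisfied · (0,2)B 1/4 satisfied
Row 1: (1,0)B 0/4 not · (1,1)R 3/7 satisfied · (1,2)B 2/7 satisfied · (1,3)R 1/4 satisfied
Row 2: (2,1)R 1/7 not · (2,2)B 3/7 satisfied · (2,3)R 1/4 satisfied
Row 3: (3,0)B 2/3 satisfied · (3,1)B 5/6 satisfied · (3,2)B 4/6 satisfied
Row 4: (4,1)B 4/4 satisfied · (4,2)B 3/3 satisfied
Unsatisfied: (1,0), (2,1) — 2 in total.

2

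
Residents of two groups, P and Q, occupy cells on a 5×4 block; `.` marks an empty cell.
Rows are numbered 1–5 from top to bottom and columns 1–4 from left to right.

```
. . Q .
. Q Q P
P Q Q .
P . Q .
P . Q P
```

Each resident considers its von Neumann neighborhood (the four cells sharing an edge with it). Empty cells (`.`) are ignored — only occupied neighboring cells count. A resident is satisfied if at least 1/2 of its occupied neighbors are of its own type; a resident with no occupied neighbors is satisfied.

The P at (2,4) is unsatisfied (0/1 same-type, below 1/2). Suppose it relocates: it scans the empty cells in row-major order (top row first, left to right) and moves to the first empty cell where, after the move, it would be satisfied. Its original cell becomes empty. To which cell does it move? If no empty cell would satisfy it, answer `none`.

(1,1)

Vacating (2,4). Empty cells in order:
  (1,1): 0/0 same-type → satisfied — stop here.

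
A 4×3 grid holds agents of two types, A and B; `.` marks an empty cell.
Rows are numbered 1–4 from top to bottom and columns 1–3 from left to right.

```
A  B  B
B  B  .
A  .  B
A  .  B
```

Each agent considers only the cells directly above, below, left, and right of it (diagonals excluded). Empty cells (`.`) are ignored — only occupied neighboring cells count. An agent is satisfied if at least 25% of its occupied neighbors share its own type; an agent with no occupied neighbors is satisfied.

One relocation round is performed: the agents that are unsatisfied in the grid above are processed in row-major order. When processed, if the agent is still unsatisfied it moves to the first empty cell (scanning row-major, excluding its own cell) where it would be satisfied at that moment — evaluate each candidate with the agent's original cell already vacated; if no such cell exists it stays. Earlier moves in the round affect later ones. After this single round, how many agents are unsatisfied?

Initially unsatisfied (in order): (1,1).
  (1,1) → (3,2).
Resulting grid:
. B B
B B .
A A B
A . B
All satisfied now.

0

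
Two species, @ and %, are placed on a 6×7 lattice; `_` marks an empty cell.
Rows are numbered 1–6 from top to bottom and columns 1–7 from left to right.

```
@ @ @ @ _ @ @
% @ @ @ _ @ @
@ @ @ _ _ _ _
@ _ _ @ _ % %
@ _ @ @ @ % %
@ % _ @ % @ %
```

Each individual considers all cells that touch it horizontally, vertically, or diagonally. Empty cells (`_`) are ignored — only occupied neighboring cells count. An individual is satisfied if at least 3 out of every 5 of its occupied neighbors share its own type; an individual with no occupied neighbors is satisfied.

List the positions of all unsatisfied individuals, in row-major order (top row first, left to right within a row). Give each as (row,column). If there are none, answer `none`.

(2,1), (5,5), (6,1), (6,2), (6,5), (6,6)

Row 1: (1,1)@ 2/3 ✓ · (1,2)@ 4/5 ✓ · (1,3)@ 5/5 ✓ · (1,4)@ 3/3 ✓ · (1,6)@ 3/3 ✓ · (1,7)@ 3/3 ✓
Row 2: (2,1)% 0/5 ✗ · (2,2)@ 7/8 ✓ · (2,3)@ 7/7 ✓ · (2,4)@ 4/4 ✓ · (2,6)@ 3/3 ✓ · (2,7)@ 3/3 ✓
Row 3: (3,1)@ 3/4 ✓ · (3,2)@ 5/6 ✓ · (3,3)@ 5/5 ✓
Row 4: (4,1)@ 3/3 ✓ · (4,4)@ 4/4 ✓ · (4,6)% 3/4 ✓ · (4,7)% 3/3 ✓
Row 5: (5,1)@ 2/3 ✓ · (5,3)@ 3/4 ✓ · (5,4)@ 4/5 ✓ · (5,5)@ 4/7 ✗ · (5,6)% 5/7 ✓ · (5,7)% 4/5 ✓
Row 6: (6,1)@ 1/2 ✗ · (6,2)% 0/3 ✗ · (6,4)@ 3/4 ✓ · (6,5)% 1/5 ✗ · (6,6)@ 1/5 ✗ · (6,7)% 2/3 ✓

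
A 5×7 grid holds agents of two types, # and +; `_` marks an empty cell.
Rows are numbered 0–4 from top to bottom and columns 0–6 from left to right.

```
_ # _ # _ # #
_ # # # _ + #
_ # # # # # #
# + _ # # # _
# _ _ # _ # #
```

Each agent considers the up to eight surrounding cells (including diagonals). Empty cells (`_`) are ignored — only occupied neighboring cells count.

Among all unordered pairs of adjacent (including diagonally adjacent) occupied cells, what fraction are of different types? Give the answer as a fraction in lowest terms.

Scan each occupied cell's neighbors to the right and below (and the two forward diagonals) so each pair is counted once.
From row 0: 2 unlike of 9 pairs (running 2/9).
From row 1: 4 unlike of 16 pairs (running 6/25).
From row 2: 2 unlike of 17 pairs (running 8/42).
From row 3: 2 unlike of 10 pairs (running 10/52).
From row 4: 0 unlike of 1 pairs (running 10/53).
Total adjacent occupied pairs: 53; unlike-type pairs: 10.
10/53 is already in lowest terms.

10/53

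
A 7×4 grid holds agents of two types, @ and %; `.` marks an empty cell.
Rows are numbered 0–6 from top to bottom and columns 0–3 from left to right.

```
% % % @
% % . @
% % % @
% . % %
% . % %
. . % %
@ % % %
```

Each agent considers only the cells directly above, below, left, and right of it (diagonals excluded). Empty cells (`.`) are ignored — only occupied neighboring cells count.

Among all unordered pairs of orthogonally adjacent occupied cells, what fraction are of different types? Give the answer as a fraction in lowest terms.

Scan each occupied cell's neighbors to the right and below so each pair is counted once.
From row 0: 1 unlike of 6 pairs (running 1/6).
From row 1: 0 unlike of 4 pairs (running 1/10).
From row 2: 2 unlike of 6 pairs (running 3/16).
From row 3: 0 unlike of 4 pairs (running 3/20).
From row 4: 0 unlike of 3 pairs (running 3/23).
From row 5: 0 unlike of 3 pairs (running 3/26).
From row 6: 1 unlike of 3 pairs (running 4/29).
Total adjacent occupied pairs: 29; unlike-type pairs: 4.
4/29 is already in lowest terms.

4/29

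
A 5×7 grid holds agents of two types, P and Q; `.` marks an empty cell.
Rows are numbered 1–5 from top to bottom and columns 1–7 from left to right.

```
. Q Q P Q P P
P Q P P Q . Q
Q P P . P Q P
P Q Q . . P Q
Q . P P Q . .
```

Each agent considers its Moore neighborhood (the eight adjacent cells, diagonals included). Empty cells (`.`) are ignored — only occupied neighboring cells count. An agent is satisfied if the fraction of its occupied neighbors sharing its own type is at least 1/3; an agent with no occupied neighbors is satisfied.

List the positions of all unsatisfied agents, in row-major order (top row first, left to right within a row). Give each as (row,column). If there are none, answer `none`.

(1,5), (1,6), (2,1), (2,7), (3,7), (4,1), (4,3), (5,5)

Row 1: (1,2)Q 2/4 ✓ · (1,3)Q 2/5 ✓ · (1,4)P 2/5 ✓ · (1,5)Q 1/4 ✗ · (1,6)P 1/4 ✗ · (1,7)P 1/2 ✓
Row 2: (2,1)P 1/4 ✗ · (2,2)Q 3/7 ✓ · (2,3)P 4/7 ✓ · (2,4)P 4/7 ✓ · (2,5)Q 2/6 ✓ · (2,7)Q 1/4 ✗
Row 3: (3,1)Q 2/5 ✓ · (3,2)P 4/8 ✓ · (3,3)P 3/6 ✓ · (3,5)P 2/4 ✓ · (3,6)Q 3/6 ✓ · (3,7)P 1/4 ✗
Row 4: (4,1)P 1/4 ✗ · (4,2)Q 3/7 ✓ · (4,3)Q 1/5 ✗ · (4,6)P 2/5 ✓ · (4,7)Q 1/3 ✓
Row 5: (5,1)Q 1/2 ✓ · (5,3)P 1/3 ✓ · (5,4)P 1/3 ✓ · (5,5)Q 0/2 ✗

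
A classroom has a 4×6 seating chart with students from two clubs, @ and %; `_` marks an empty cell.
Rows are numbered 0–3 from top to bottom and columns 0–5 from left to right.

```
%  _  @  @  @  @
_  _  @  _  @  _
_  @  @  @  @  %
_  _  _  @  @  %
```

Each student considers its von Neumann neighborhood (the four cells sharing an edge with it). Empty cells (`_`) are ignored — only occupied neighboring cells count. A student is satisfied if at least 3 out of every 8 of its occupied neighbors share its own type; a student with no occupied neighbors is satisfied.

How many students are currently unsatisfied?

0

(0,0)% 0/0 satisfied
(0,2)@ 2/2 satisfied
(0,3)@ 2/2 satisfied
(0,4)@ 3/3 satisfied
(0,5)@ 1/1 satisfied
(1,2)@ 2/2 satisfied
(1,4)@ 2/2 satisfied
(2,1)@ 1/1 satisfied
(2,2)@ 3/3 satisfied
(2,3)@ 3/3 satisfied
(2,4)@ 3/4 satisfied
(2,5)% 1/2 satisfied
(3,3)@ 2/2 satisfied
(3,4)@ 2/3 satisfied
(3,5)% 1/2 satisfied
Every one meets the threshold.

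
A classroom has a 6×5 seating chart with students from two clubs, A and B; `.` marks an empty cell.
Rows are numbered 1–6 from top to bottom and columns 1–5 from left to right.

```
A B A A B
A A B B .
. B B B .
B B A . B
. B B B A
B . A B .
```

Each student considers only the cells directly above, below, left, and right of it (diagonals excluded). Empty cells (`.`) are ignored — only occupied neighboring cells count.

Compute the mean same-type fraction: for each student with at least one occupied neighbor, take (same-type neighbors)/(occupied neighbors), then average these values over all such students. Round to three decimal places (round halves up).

(1,1)A 1/2
(1,2)B 0/3
(1,3)A 1/3
(1,4)A 1/3
(1,5)B 0/1
(2,1)A 2/2
(2,2)A 1/4
(2,3)B 2/4
(2,4)B 2/3
(3,2)B 2/3
(3,3)B 3/4
(3,4)B 2/2
(4,1)B 1/1
(4,2)B 3/4
(4,3)A 0/3
(4,5)B 0/1
(5,2)B 2/2
(5,3)B 2/4
(5,4)B 2/3
(5,5)A 0/2
(6,1)B — no occupied neighbors
(6,3)A 0/2
(6,4)B 1/2
Sum over 22 students: 1/2 + 0/3 + 1/3 + 1/3 + 0/1 + 2/2 + 1/4 + 2/4 + 2/3 + 2/3 + 3/4 + 2/2 + 1/1 + 3/4 + 0/3 + 0/1 + 2/2 + 2/4 + 2/3 + 0/2 + 0/2 + 1/2 = 125/12; mean = 125/12 ÷ 22 = 125/264 = 0.473484… → 0.473.

0.473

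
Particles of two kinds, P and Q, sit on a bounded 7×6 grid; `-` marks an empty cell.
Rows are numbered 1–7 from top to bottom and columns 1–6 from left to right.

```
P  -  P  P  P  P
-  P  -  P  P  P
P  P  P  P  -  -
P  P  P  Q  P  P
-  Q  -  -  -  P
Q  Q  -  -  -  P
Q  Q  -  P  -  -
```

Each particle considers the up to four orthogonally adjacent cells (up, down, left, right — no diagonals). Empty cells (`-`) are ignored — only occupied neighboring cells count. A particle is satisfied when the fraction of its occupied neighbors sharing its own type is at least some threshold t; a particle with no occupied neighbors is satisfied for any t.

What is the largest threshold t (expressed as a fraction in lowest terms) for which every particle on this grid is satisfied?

0/1

Row 1: (1,1)P — no occupied neighbors · (1,3)P 1/1 · (1,4)P 3/3 · (1,5)P 3/3 · (1,6)P 2/2
Row 2: (2,2)P 1/1 · (2,4)P 3/3 · (2,5)P 3/3 · (2,6)P 2/2
Row 3: (3,1)P 2/2 · (3,2)P 4/4 · (3,3)P 3/3 · (3,4)P 2/3
Row 4: (4,1)P 2/2 · (4,2)P 3/4 · (4,3)P 2/3 · (4,4)Q 0/3 · (4,5)P 1/2 · (4,6)P 2/2
Row 5: (5,2)Q 1/2 · (5,6)P 2/2
Row 6: (6,1)Q 2/2 · (6,2)Q 3/3 · (6,6)P 1/1
Row 7: (7,1)Q 2/2 · (7,2)Q 2/2 · (7,4)P — no occupied neighbors
The smallest same-type fraction is 0/3 at (4,4), which reduces to 0/1. Any threshold above that leaves this particle unsatisfied.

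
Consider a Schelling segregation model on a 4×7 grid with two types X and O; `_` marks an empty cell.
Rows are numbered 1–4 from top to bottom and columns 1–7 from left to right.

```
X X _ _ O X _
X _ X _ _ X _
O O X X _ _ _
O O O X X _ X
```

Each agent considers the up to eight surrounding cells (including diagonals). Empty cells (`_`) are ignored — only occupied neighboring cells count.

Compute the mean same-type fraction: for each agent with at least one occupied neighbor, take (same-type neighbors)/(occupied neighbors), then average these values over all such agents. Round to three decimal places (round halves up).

Row 1: (1,1)X 2/2 · (1,2)X 3/3 · (1,5)O 0/2 · (1,6)X 1/2
Row 2: (2,1)X 2/4 · (2,3)X 3/4 · (2,6)X 1/2
Row 3: (3,1)O 3/4 · (3,2)O 4/7 · (3,3)X 3/6 · (3,4)X 4/5
Row 4: (4,1)O 3/3 · (4,2)O 4/5 · (4,3)O 2/5 · (4,4)X 3/4 · (4,5)X 2/2 · (4,7)X — no occupied neighbors
Sum over 16 agents: 2/2 + 3/3 + 0/2 + 1/2 + 2/4 + 3/4 + 1/2 + 3/4 + 4/7 + 3/6 + 4/5 + 3/3 + 4/5 + 2/5 + 3/4 + 2/2 = 303/28; mean = 303/28 ÷ 16 = 303/448 = 0.676339… → 0.676.

0.676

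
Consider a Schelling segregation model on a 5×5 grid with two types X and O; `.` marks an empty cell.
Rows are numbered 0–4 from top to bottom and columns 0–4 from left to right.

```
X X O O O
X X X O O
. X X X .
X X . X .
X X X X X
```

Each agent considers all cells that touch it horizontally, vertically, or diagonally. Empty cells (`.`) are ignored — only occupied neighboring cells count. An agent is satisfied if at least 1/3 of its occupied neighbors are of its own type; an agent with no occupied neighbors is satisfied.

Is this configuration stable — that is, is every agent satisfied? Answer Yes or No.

(0,0)X 3/3 satisfied
(0,1)X 4/5 satisfied
(0,2)O 2/5 satisfied
(0,3)O 4/5 satisfied
(0,4)O 3/3 satisfied
(1,0)X 4/4 satisfied
(1,1)X 6/7 satisfied
(1,2)X 5/8 satisfied
(1,3)O 4/7 satisfied
(1,4)O 3/4 satisfied
(2,1)X 6/6 satisfied
(2,2)X 6/7 satisfied
(2,3)X 3/5 satisfied
(3,0)X 4/4 satisfied
(3,1)X 6/6 satisfied
(3,3)X 5/5 satisfied
(4,0)X 3/3 satisfied
(4,1)X 4/4 satisfied
(4,2)X 4/4 satisfied
(4,3)X 3/3 satisfied
(4,4)X 2/2 satisfied
All meet the threshold, so the configuration is stable.

Yes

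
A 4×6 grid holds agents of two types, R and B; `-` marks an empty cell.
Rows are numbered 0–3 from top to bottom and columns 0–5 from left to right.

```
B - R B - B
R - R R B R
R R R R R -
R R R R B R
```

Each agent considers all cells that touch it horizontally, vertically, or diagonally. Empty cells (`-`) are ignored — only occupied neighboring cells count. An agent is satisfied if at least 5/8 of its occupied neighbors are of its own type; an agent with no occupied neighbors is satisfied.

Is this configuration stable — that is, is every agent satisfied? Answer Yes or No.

No

Row 0: (0,0)B 0/1 not · (0,2)R 2/3 satisfied · (0,3)B 1/4 not · (0,5)B 1/2 not
Row 1: (1,0)R 2/3 satisfied · (1,2)R 5/6 satisfied · (1,3)R 5/7 satisfied · (1,4)B 2/6 not · (1,5)R 1/3 not
Row 2: (2,0)R 4/4 satisfied · (2,1)R 7/7 satisfied · (2,2)R 7/7 satisfied · (2,3)R 6/8 satisfied · (2,4)R 5/7 satisfied
Row 3: (3,0)R 3/3 satisfied · (3,1)R 5/5 satisfied · (3,2)R 5/5 satisfied · (3,3)R 4/5 satisfied · (3,4)B 0/4 not · (3,5)R 1/2 not
For instance (0,0) has only 0/1 same-type neighbors, below 5/8.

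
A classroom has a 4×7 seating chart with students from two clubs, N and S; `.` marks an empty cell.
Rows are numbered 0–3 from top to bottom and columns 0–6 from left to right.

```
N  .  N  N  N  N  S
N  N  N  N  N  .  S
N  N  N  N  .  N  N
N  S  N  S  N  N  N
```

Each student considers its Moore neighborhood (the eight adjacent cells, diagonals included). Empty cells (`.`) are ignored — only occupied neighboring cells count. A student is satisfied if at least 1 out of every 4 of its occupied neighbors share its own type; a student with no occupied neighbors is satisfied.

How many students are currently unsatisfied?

Row 0: (0,0)N 2/2 satisfied · (0,2)N 4/4 satisfied · (0,3)N 5/5 satisfied · (0,4)N 4/4 satisfied · (0,5)N 2/4 satisfied · (0,6)S 1/2 satisfied
Row 1: (1,0)N 4/4 satisfied · (1,1)N 7/7 satisfied · (1,2)N 7/7 satisfied · (1,3)N 7/7 satisfied · (1,4)N 6/6 satisfied · (1,6)S 1/4 satisfied
Row 2: (2,0)N 4/5 satisfied · (2,1)N 7/8 satisfied · (2,2)N 6/8 satisfied · (2,3)N 6/7 satisfied · (2,5)N 5/6 satisfied · (2,6)N 3/4 satisfied
Row 3: (3,0)N 2/3 satisfied · (3,1)S 0/5 not · (3,2)N 3/5 satisfied · (3,3)S 0/4 not · (3,4)N 3/4 satisfied · (3,5)N 4/4 satisfied · (3,6)N 3/3 satisfied
Unsatisfied: (3,1), (3,3) — 2 in total.

2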